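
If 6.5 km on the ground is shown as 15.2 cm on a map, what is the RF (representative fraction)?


ground = 6.5 km = 650000 cm; RF denominator = ground / map = 650000 / 15.2 ≈ 42763; RF = 1:42763

1:42763


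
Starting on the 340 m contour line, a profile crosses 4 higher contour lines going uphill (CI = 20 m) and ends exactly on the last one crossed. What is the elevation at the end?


elevation = 340 + 4 * 20 = 420 m

420 m


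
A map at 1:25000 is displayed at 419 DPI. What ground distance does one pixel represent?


pixel_cm = 2.54 / 419 ≈ 0.006062 cm
ground = pixel_cm * 25000 / 100 = 2.54 * 25000 / (419 * 100) = 63500 / 41900 ≈ 1.52 m

1.52 m


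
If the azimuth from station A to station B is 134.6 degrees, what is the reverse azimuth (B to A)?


back azimuth = (134.6 + 180) mod 360 = 314.6 degrees

314.6 degrees


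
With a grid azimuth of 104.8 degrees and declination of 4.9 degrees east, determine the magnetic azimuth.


magnetic azimuth = grid azimuth - declination (east +ve)
mag_az = 104.8 - 4.9 = 99.9 degrees

99.9 degrees


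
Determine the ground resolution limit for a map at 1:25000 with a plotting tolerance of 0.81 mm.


ground = 0.81 mm * 25000 / 1000 = 20.25 m

20.25 m


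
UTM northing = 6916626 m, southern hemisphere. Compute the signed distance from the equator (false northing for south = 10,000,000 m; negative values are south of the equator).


For southern: actual = 6916626 - 10000000 = -3083374 m

-3083374 m


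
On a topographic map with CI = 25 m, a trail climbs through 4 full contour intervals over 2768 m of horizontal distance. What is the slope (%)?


elevation change = 4 * 25 = 100 m
slope = 100 / 2768 * 100 = 3.6%

3.6%


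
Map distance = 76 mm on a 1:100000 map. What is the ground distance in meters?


ground = 76 mm * 100000 / 1000 = 7600.0 m

7600.0 m


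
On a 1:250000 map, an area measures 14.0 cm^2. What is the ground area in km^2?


ground_area = 14.0 * (250000/100)^2 = 87500000.0 m^2 = 87.5 km^2

87.5 km^2


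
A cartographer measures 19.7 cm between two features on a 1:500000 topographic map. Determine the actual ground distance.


ground = 19.7 cm * 500000 / 100 = 98500.0 m = 98.5 km

98.5 km


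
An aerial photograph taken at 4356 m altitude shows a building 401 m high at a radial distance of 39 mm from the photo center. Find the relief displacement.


d = h * r / H = 401 * 39 / 4356 = 3.59 mm

3.59 mm


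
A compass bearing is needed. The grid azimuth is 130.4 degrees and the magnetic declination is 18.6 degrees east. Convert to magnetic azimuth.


magnetic azimuth = grid azimuth - declination (east +ve)
mag_az = 130.4 - 18.6 = 111.8 degrees

111.8 degrees


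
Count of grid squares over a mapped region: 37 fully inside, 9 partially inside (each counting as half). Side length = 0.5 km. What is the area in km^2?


effective squares = 37 + 9 * 0.5 = 41.5
area = 41.5 * 0.25 = 10.375 km^2

10.375 km^2


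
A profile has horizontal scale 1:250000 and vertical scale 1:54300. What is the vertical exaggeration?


VE = horizontal_scale / vertical_scale = 250000 / 54300 ≈ 4.6

4.6x


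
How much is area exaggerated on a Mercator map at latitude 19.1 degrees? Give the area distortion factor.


area_distortion = 1/cos^2(19.1) = 1.12

1.12


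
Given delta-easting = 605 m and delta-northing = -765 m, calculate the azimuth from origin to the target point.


az = atan2(605, -765) = 141.7 deg
adjusted to 0-360: 141.7 degrees

141.7 degrees


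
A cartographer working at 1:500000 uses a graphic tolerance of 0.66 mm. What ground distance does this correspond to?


ground = 0.66 mm * 500000 / 1000 = 330.0 m

330.0 m


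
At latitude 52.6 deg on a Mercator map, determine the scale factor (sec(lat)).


SF = 1 / cos(52.6) = 1 / 0.607376 = 1.646

1.646


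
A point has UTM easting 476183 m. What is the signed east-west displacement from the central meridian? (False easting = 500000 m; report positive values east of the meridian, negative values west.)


displacement = 476183 - 500000 = -23817 m

-23817 m


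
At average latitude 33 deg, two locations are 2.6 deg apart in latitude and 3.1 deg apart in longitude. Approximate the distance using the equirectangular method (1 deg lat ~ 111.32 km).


dlat_km = 2.6 * 111.32 = 289.432
dlon_km = 3.1 * 111.32 * cos(33) ≈ 289.419
dist = sqrt(289.432^2 + 289.419^2) ≈ 409.3 km

409.3 km


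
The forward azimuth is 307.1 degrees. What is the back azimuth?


back azimuth = (307.1 + 180) mod 360 = 127.1 degrees

127.1 degrees


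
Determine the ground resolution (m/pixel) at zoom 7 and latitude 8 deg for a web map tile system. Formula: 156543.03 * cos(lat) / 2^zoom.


res = 156543.03 * cos(8) / 2^7 = 156543.03 * 0.99026807 / 128 = 1211.09 m/pixel

1211.09 m/pixel


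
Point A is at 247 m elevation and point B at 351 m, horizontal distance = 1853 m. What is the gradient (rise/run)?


gradient = (351 - 247) / 1853 = 104 / 1853 = 0.0561

0.0561


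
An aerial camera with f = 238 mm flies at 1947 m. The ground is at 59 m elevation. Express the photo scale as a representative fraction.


scale = f / (H - h) = 238 mm / 1888 m = 238 / 1888000 = 1:7933

1:7933


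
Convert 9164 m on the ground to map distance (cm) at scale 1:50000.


map_cm = 9164 * 100 / 50000 = 18.328 cm ≈ 18.33 cm

18.33 cm


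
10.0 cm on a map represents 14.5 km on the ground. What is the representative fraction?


ground = 14.5 km = 1450000 cm; RF denominator = ground / map = 1450000 / 10.0 = 145000; RF = 1:145000

1:145000


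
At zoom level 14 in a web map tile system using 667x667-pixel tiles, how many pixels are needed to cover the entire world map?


tiles per axis = 2^14 = 16384
total tiles = 16384^2 = 268435456
pixels per axis = 16384 * 667 = 10928128
total pixels = 10928128^2 = 119423981584384

119423981584384 pixels


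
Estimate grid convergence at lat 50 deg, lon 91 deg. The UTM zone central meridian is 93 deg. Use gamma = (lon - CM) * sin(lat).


gamma = (91 - 93) * sin(50) = -2 * 0.766044 = -1.532 degrees

-1.532 degrees


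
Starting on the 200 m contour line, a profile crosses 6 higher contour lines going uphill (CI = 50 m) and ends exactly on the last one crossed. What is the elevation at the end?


elevation = 200 + 6 * 50 = 500 m

500 m


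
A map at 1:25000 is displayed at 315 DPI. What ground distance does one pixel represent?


pixel_cm = 2.54 / 315 ≈ 0.008063 cm
ground = pixel_cm * 25000 / 100 = 2.54 * 25000 / (315 * 100) = 63500 / 31500 ≈ 2.02 m

2.02 m


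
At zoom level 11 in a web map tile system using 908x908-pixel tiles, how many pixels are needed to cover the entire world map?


tiles per axis = 2^11 = 2048
total tiles = 2048^2 = 4194304
pixels per axis = 2048 * 908 = 1859584
total pixels = 1859584^2 = 3458052653056

3458052653056 pixels


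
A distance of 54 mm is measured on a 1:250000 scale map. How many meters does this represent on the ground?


ground = 54 mm * 250000 / 1000 = 13500.0 m

13500.0 m


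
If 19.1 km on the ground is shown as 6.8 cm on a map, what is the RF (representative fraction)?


ground = 19.1 km = 1910000 cm; RF denominator = ground / map = 1910000 / 6.8 ≈ 280882; RF = 1:280882

1:280882


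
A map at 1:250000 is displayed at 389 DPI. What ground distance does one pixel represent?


pixel_cm = 2.54 / 389 ≈ 0.00653 cm
ground = pixel_cm * 250000 / 100 = 2.54 * 250000 / (389 * 100) = 635000 / 38900 ≈ 16.32 m

16.32 m


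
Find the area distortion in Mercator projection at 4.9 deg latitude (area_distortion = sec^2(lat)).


area_distortion = 1/cos^2(4.9) = 1.007

1.007


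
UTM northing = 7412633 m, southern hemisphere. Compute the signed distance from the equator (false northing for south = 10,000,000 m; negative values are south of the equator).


For southern: actual = 7412633 - 10000000 = -2587367 m

-2587367 m


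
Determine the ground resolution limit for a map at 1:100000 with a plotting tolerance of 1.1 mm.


ground = 1.1 mm * 100000 / 1000 = 110.0 m

110.0 m


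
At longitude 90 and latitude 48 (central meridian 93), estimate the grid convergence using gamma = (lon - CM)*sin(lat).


gamma = (90 - 93) * sin(48) = -3 * 0.743145 = -2.229 degrees

-2.229 degrees


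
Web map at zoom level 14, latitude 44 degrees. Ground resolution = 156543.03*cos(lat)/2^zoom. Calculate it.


res = 156543.03 * cos(44) / 2^14 = 156543.03 * 0.7193398 / 16384 = 6.87 m/pixel

6.87 m/pixel


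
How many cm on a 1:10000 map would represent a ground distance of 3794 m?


map_cm = 3794 * 100 / 10000 = 37.94 cm

37.94 cm


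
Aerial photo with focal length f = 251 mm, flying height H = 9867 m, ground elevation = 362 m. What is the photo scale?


scale = f / (H - h) = 251 mm / 9505 m = 251 / 9505000 = 1:37869

1:37869


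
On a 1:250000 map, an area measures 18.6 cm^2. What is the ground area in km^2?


ground_area = 18.6 * (250000/100)^2 = 116250000.0 m^2 = 116.25 km^2

116.25 km^2


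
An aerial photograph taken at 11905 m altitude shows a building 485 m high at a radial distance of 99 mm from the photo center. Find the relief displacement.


d = h * r / H = 485 * 99 / 11905 = 4.03 mm

4.03 mm


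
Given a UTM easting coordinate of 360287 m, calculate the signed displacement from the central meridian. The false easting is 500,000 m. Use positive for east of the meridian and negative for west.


displacement = 360287 - 500000 = -139713 m

-139713 m


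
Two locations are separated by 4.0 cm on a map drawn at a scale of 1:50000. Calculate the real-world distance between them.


ground = 4.0 cm * 50000 / 100 = 2000.0 m = 2.0 km

2.0 km


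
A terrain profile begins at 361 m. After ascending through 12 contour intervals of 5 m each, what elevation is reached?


elevation = 361 + 12 * 5 = 421 m

421 m


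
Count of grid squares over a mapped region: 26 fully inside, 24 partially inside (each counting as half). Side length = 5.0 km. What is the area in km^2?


effective squares = 26 + 24 * 0.5 = 38.0
area = 38.0 * 25.0 = 950.0 km^2

950.0 km^2


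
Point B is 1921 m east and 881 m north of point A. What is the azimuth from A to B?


az = atan2(1921, 881) = 65.4 deg
adjusted to 0-360: 65.4 degrees

65.4 degrees


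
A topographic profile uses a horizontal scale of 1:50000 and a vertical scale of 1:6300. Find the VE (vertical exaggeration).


VE = horizontal_scale / vertical_scale = 50000 / 6300 ≈ 7.9

7.9x


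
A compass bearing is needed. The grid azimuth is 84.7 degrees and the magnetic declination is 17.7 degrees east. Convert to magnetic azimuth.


magnetic azimuth = grid azimuth - declination (east +ve)
mag_az = 84.7 - 17.7 = 67.0 degrees

67.0 degrees


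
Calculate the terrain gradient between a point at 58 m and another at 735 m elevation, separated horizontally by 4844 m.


gradient = (735 - 58) / 4844 = 677 / 4844 = 0.1398

0.1398


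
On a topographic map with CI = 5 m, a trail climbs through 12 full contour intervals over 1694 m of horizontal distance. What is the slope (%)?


elevation change = 12 * 5 = 60 m
slope = 60 / 1694 * 100 = 3.5%

3.5%


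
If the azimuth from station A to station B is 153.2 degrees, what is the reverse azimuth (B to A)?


back azimuth = (153.2 + 180) mod 360 = 333.2 degrees

333.2 degrees


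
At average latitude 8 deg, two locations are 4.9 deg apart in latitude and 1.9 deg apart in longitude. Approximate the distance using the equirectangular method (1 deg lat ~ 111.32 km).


dlat_km = 4.9 * 111.32 = 545.468
dlon_km = 1.9 * 111.32 * cos(8) ≈ 209.45
dist = sqrt(545.468^2 + 209.45^2) ≈ 584.3 km

584.3 km


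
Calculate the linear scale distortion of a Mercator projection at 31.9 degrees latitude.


SF = 1 / cos(31.9) = 1 / 0.848972 = 1.178

1.178


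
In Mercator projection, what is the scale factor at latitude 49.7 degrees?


SF = 1 / cos(49.7) = 1 / 0.64679 = 1.546

1.546


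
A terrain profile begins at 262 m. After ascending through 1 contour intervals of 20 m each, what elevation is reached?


elevation = 262 + 1 * 20 = 282 m

282 m


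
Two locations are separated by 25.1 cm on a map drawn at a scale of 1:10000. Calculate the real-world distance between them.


ground = 25.1 cm * 10000 / 100 = 2510.0 m = 2.51 km

2.51 km


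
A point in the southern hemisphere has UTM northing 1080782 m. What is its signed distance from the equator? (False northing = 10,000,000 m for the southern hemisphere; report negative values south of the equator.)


For southern: actual = 1080782 - 10000000 = -8919218 m

-8919218 m


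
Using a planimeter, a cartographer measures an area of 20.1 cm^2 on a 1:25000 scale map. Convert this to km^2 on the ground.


ground_area = 20.1 * (25000/100)^2 = 1256250.0 m^2 = 1.25625 km^2 ≈ 1.256 km^2

1.256 km^2


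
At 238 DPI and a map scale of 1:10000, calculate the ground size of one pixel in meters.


pixel_cm = 2.54 / 238 ≈ 0.010672 cm
ground = pixel_cm * 10000 / 100 = 2.54 * 10000 / (238 * 100) = 25400 / 23800 ≈ 1.07 m

1.07 m


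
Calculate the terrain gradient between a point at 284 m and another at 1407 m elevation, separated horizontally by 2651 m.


gradient = (1407 - 284) / 2651 = 1123 / 2651 = 0.4236

0.4236


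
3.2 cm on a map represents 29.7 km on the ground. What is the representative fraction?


ground = 29.7 km = 2970000 cm; RF denominator = ground / map = 2970000 / 3.2 = 928125; RF = 1:928125

1:928125


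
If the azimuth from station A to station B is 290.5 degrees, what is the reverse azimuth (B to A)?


back azimuth = (290.5 + 180) mod 360 = 110.5 degrees

110.5 degrees


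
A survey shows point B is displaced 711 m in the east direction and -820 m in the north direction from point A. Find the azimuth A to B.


az = atan2(711, -820) = 139.1 deg
adjusted to 0-360: 139.1 degrees

139.1 degrees


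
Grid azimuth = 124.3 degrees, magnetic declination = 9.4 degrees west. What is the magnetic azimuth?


magnetic azimuth = grid azimuth - declination (east +ve)
mag_az = 124.3 - -9.4 = 133.7 degrees

133.7 degrees


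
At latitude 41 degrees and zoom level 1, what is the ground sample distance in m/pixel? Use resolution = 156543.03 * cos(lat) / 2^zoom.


res = 156543.03 * cos(41) / 2^1 = 156543.03 * 0.75470958 / 2 = 59072.26 m/pixel

59072.26 m/pixel


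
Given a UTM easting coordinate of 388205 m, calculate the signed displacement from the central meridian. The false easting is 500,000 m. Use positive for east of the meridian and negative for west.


displacement = 388205 - 500000 = -111795 m

-111795 m


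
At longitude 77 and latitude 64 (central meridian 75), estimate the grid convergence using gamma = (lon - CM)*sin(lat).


gamma = (77 - 75) * sin(64) = 2 * 0.898794 = 1.798 degrees

1.798 degrees


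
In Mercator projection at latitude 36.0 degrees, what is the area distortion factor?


area_distortion = 1/cos^2(36.0) = 1.528

1.528


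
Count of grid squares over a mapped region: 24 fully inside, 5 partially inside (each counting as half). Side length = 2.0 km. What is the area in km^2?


effective squares = 24 + 5 * 0.5 = 26.5
area = 26.5 * 4.0 = 106.0 km^2

106.0 km^2


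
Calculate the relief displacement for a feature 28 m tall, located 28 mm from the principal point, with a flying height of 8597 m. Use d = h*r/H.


d = h * r / H = 28 * 28 / 8597 = 0.09 mm

0.09 mm


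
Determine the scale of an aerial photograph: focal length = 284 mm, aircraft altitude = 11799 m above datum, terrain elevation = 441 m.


scale = f / (H - h) = 284 mm / 11358 m = 284 / 11358000 = 1:39993

1:39993


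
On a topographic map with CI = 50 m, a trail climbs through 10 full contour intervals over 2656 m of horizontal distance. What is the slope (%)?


elevation change = 10 * 50 = 500 m
slope = 500 / 2656 * 100 = 18.8%

18.8%


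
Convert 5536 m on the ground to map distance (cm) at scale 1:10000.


map_cm = 5536 * 100 / 10000 = 55.36 cm

55.36 cm


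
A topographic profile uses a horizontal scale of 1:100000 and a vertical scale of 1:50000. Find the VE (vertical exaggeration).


VE = horizontal_scale / vertical_scale = 100000 / 50000 = 2.0

2.0x


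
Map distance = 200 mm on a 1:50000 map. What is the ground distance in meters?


ground = 200 mm * 50000 / 1000 = 10000.0 m

10000.0 m


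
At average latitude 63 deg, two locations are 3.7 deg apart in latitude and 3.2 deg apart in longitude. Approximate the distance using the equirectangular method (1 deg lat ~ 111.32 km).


dlat_km = 3.7 * 111.32 = 411.884
dlon_km = 3.2 * 111.32 * cos(63) ≈ 161.722
dist = sqrt(411.884^2 + 161.722^2) ≈ 442.5 km

442.5 km


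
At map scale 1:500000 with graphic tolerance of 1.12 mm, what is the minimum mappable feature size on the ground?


ground = 1.12 mm * 500000 / 1000 = 560.0 m

560.0 m


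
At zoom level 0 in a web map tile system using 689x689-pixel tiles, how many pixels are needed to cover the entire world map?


tiles per axis = 2^0 = 1
total tiles = 1^2 = 1
pixels per axis = 1 * 689 = 689
total pixels = 689^2 = 474721

474721 pixels


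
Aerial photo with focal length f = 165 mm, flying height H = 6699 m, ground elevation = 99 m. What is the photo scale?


scale = f / (H - h) = 165 mm / 6600 m = 165 / 6600000 = 1:40000

1:40000


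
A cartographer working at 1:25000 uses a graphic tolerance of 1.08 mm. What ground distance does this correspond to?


ground = 1.08 mm * 25000 / 1000 = 27.0 m

27.0 m


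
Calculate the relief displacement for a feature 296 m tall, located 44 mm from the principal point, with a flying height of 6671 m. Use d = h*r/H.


d = h * r / H = 296 * 44 / 6671 = 1.95 mm

1.95 mm


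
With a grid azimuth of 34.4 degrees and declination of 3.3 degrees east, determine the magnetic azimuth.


magnetic azimuth = grid azimuth - declination (east +ve)
mag_az = 34.4 - 3.3 = 31.1 degrees

31.1 degrees


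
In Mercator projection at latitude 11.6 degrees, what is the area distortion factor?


area_distortion = 1/cos^2(11.6) = 1.042

1.042


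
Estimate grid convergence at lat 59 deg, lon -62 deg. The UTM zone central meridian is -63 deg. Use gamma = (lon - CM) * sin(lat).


gamma = (-62 - -63) * sin(59) = 1 * 0.857167 = 0.857 degrees

0.857 degrees


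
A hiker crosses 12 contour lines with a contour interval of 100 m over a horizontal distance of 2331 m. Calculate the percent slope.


elevation change = 12 * 100 = 1200 m
slope = 1200 / 2331 * 100 = 51.5%

51.5%


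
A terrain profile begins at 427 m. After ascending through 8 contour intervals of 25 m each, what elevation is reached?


elevation = 427 + 8 * 25 = 627 m

627 m


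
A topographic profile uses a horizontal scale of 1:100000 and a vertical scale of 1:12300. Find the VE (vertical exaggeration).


VE = horizontal_scale / vertical_scale = 100000 / 12300 ≈ 8.1

8.1x


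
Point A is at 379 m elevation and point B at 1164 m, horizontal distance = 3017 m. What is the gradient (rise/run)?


gradient = (1164 - 379) / 3017 = 785 / 3017 = 0.2602

0.2602


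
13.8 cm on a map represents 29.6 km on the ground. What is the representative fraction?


ground = 29.6 km = 2960000 cm; RF denominator = ground / map = 2960000 / 13.8 ≈ 214493; RF = 1:214493

1:214493


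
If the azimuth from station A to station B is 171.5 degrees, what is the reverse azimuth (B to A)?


back azimuth = (171.5 + 180) mod 360 = 351.5 degrees

351.5 degrees


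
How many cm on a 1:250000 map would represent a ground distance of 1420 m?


map_cm = 1420 * 100 / 250000 = 0.568 cm ≈ 0.57 cm

0.57 cm


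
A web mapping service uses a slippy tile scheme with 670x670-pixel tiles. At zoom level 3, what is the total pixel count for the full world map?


tiles per axis = 2^3 = 8
total tiles = 8^2 = 64
pixels per axis = 8 * 670 = 5360
total pixels = 5360^2 = 28729600

28729600 pixels


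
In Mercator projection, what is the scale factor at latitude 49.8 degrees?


SF = 1 / cos(49.8) = 1 / 0.645458 = 1.549

1.549


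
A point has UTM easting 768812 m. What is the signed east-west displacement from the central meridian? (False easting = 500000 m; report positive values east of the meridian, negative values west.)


displacement = 768812 - 500000 = 268812 m

268812 m


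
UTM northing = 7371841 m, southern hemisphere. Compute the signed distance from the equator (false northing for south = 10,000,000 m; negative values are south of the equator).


For southern: actual = 7371841 - 10000000 = -2628159 m

-2628159 m


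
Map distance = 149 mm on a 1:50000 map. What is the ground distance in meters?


ground = 149 mm * 50000 / 1000 = 7450.0 m

7450.0 m


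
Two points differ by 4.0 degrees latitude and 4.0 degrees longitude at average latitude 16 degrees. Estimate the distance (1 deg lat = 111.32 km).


dlat_km = 4.0 * 111.32 = 445.28
dlon_km = 4.0 * 111.32 * cos(16) ≈ 428.031
dist = sqrt(445.28^2 + 428.031^2) ≈ 617.6 km

617.6 km


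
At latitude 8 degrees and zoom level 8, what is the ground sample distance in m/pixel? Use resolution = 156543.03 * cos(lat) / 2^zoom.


res = 156543.03 * cos(8) / 2^8 = 156543.03 * 0.99026807 / 256 = 605.55 m/pixel

605.55 m/pixel


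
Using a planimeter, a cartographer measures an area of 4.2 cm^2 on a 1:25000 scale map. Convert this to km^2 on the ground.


ground_area = 4.2 * (25000/100)^2 = 262500.0 m^2 = 0.2625 km^2 ≈ 0.263 km^2

0.263 km^2


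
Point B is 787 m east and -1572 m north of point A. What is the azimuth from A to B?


az = atan2(787, -1572) = 153.4 deg
adjusted to 0-360: 153.4 degrees

153.4 degrees


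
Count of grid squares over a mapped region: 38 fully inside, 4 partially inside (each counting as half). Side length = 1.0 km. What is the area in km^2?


effective squares = 38 + 4 * 0.5 = 40.0
area = 40.0 * 1.0 = 40.0 km^2

40.0 km^2


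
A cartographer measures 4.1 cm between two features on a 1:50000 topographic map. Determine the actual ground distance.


ground = 4.1 cm * 50000 / 100 = 2050.0 m = 2.05 km

2.05 km


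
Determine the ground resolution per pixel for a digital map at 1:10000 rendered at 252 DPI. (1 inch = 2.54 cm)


pixel_cm = 2.54 / 252 ≈ 0.010079 cm
ground = pixel_cm * 10000 / 100 = 2.54 * 10000 / (252 * 100) = 25400 / 25200 ≈ 1.01 m

1.01 m


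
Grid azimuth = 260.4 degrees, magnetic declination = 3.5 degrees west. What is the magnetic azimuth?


magnetic azimuth = grid azimuth - declination (east +ve)
mag_az = 260.4 - -3.5 = 263.9 degrees

263.9 degrees


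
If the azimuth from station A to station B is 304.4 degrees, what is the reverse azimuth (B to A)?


back azimuth = (304.4 + 180) mod 360 = 124.4 degrees

124.4 degrees


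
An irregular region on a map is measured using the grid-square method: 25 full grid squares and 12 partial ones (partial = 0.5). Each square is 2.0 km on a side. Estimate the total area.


effective squares = 25 + 12 * 0.5 = 31.0
area = 31.0 * 4.0 = 124.0 km^2

124.0 km^2


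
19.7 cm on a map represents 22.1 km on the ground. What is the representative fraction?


ground = 22.1 km = 2210000 cm; RF denominator = ground / map = 2210000 / 19.7 ≈ 112183; RF = 1:112183

1:112183


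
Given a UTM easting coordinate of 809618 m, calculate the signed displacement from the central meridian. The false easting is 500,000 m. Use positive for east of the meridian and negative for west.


displacement = 809618 - 500000 = 309618 m

309618 m


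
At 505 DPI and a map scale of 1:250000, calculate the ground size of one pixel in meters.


pixel_cm = 2.54 / 505 ≈ 0.00503 cm
ground = pixel_cm * 250000 / 100 = 2.54 * 250000 / (505 * 100) = 635000 / 50500 ≈ 12.57 m

12.57 m


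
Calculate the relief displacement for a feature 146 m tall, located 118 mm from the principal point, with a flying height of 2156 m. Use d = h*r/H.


d = h * r / H = 146 * 118 / 2156 = 7.99 mm

7.99 mm


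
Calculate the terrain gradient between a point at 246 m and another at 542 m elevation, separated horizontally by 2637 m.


gradient = (542 - 246) / 2637 = 296 / 2637 = 0.1122

0.1122


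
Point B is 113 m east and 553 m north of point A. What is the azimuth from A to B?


az = atan2(113, 553) = 11.5 deg
adjusted to 0-360: 11.5 degrees

11.5 degrees


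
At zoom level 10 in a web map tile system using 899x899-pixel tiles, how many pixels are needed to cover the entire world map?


tiles per axis = 2^10 = 1024
total tiles = 1024^2 = 1048576
pixels per axis = 1024 * 899 = 920576
total pixels = 920576^2 = 847460171776

847460171776 pixels


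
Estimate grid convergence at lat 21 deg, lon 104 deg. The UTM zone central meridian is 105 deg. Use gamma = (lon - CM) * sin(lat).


gamma = (104 - 105) * sin(21) = -1 * 0.358368 = -0.358 degrees

-0.358 degrees


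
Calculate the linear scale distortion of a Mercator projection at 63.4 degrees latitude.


SF = 1 / cos(63.4) = 1 / 0.447759 = 2.233

2.233


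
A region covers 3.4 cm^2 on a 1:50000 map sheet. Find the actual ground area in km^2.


ground_area = 3.4 * (50000/100)^2 = 850000.0 m^2 = 0.85 km^2

0.85 km^2


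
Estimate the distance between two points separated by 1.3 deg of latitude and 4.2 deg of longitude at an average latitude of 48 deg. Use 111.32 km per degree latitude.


dlat_km = 1.3 * 111.32 = 144.716
dlon_km = 4.2 * 111.32 * cos(48) ≈ 312.848
dist = sqrt(144.716^2 + 312.848^2) ≈ 344.7 km

344.7 km


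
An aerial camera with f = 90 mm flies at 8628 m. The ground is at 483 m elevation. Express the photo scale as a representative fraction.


scale = f / (H - h) = 90 mm / 8145 m = 90 / 8145000 = 1:90500

1:90500


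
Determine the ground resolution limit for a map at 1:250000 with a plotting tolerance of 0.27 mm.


ground = 0.27 mm * 250000 / 1000 = 67.5 m

67.5 m


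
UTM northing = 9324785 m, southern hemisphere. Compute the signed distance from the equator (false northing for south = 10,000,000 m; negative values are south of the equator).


For southern: actual = 9324785 - 10000000 = -675215 m

-675215 m


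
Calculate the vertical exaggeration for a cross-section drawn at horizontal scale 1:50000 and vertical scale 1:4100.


VE = horizontal_scale / vertical_scale = 50000 / 4100 ≈ 12.2

12.2x


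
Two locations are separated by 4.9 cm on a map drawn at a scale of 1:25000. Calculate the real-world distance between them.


ground = 4.9 cm * 25000 / 100 = 1225.0 m = 1.225 km

1.225 km


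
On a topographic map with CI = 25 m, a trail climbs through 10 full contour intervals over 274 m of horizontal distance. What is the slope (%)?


elevation change = 10 * 25 = 250 m
slope = 250 / 274 * 100 = 91.2%

91.2%


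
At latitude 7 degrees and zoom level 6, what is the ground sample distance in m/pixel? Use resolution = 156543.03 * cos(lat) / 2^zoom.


res = 156543.03 * cos(7) / 2^6 = 156543.03 * 0.99254615 / 64 = 2427.75 m/pixel

2427.75 m/pixel


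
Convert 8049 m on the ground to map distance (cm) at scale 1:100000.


map_cm = 8049 * 100 / 100000 = 8.049 cm ≈ 8.05 cm

8.05 cm


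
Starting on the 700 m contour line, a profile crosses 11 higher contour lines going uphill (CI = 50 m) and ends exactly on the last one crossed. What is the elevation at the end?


elevation = 700 + 11 * 50 = 1250 m

1250 m


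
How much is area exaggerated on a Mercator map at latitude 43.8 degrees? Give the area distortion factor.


area_distortion = 1/cos^2(43.8) = 1.92

1.92


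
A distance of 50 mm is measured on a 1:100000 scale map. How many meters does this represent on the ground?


ground = 50 mm * 100000 / 1000 = 5000.0 m

5000.0 m


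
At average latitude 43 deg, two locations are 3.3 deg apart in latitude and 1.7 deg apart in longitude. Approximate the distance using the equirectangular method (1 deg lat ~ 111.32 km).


dlat_km = 3.3 * 111.32 = 367.356
dlon_km = 1.7 * 111.32 * cos(43) ≈ 138.404
dist = sqrt(367.356^2 + 138.404^2) ≈ 392.6 km

392.6 km


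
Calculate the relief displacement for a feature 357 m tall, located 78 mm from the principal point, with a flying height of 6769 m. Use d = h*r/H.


d = h * r / H = 357 * 78 / 6769 = 4.11 mm

4.11 mm


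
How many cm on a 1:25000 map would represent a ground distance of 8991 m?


map_cm = 8991 * 100 / 25000 = 35.964 cm ≈ 35.96 cm

35.96 cm


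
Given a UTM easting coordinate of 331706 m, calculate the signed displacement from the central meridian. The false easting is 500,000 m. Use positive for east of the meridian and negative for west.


displacement = 331706 - 500000 = -168294 m

-168294 m


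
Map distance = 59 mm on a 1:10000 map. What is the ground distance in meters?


ground = 59 mm * 10000 / 1000 = 590.0 m

590.0 m


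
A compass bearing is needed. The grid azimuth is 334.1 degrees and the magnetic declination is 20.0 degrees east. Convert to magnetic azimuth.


magnetic azimuth = grid azimuth - declination (east +ve)
mag_az = 334.1 - 20.0 = 314.1 degrees

314.1 degrees


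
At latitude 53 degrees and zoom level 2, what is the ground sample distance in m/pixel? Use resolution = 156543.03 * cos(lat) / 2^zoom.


res = 156543.03 * cos(53) / 2^2 = 156543.03 * 0.60181502 / 4 = 23552.49 m/pixel

23552.49 m/pixel


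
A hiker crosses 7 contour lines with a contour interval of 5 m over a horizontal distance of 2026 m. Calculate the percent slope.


elevation change = 7 * 5 = 35 m
slope = 35 / 2026 * 100 = 1.7%

1.7%


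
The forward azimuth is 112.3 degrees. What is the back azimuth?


back azimuth = (112.3 + 180) mod 360 = 292.3 degrees

292.3 degrees


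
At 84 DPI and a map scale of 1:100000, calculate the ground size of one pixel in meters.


pixel_cm = 2.54 / 84 ≈ 0.030238 cm
ground = pixel_cm * 100000 / 100 = 2.54 * 100000 / (84 * 100) = 254000 / 8400 ≈ 30.24 m

30.24 m


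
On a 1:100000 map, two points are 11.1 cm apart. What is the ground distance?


ground = 11.1 cm * 100000 / 100 = 11100.0 m = 11.1 km

11.1 km


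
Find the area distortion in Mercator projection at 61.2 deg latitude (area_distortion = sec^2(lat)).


area_distortion = 1/cos^2(61.2) = 4.309

4.309


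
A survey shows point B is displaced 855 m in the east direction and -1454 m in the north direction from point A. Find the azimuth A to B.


az = atan2(855, -1454) = 149.5 deg
adjusted to 0-360: 149.5 degrees

149.5 degrees


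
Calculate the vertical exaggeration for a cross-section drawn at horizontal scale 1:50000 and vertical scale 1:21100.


VE = horizontal_scale / vertical_scale = 50000 / 21100 ≈ 2.4

2.4x


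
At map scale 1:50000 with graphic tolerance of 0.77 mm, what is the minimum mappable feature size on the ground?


ground = 0.77 mm * 50000 / 1000 = 38.5 m

38.5 m


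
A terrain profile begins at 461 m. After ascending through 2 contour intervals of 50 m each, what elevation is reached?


elevation = 461 + 2 * 50 = 561 m

561 m


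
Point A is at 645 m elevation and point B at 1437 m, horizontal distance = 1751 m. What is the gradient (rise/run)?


gradient = (1437 - 645) / 1751 = 792 / 1751 = 0.4523

0.4523


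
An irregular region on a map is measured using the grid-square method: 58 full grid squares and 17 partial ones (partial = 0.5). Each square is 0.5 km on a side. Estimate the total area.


effective squares = 58 + 17 * 0.5 = 66.5
area = 66.5 * 0.25 = 16.625 km^2

16.625 km^2


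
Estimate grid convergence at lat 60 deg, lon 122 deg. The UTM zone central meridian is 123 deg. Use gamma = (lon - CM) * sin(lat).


gamma = (122 - 123) * sin(60) = -1 * 0.866025 = -0.866 degrees

-0.866 degrees


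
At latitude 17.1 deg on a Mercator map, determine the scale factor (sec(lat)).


SF = 1 / cos(17.1) = 1 / 0.955793 = 1.046

1.046


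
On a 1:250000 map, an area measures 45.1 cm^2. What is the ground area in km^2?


ground_area = 45.1 * (250000/100)^2 = 281875000.0 m^2 = 281.875 km^2

281.875 km^2


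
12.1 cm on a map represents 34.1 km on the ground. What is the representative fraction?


ground = 34.1 km = 3410000 cm; RF denominator = ground / map = 3410000 / 12.1 ≈ 281818; RF = 1:281818

1:281818


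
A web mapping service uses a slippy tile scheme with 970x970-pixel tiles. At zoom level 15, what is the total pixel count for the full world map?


tiles per axis = 2^15 = 32768
total tiles = 32768^2 = 1073741824
pixels per axis = 32768 * 970 = 31784960
total pixels = 31784960^2 = 1010283682201600

1010283682201600 pixels


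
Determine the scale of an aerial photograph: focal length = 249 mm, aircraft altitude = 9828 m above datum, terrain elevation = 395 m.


scale = f / (H - h) = 249 mm / 9433 m = 249 / 9433000 = 1:37884

1:37884


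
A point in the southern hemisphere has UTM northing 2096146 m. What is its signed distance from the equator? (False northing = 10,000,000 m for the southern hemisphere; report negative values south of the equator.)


For southern: actual = 2096146 - 10000000 = -7903854 m

-7903854 m


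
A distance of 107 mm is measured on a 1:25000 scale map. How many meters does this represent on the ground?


ground = 107 mm * 25000 / 1000 = 2675.0 m

2675.0 m


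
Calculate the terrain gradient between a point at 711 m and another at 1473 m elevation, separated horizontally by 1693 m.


gradient = (1473 - 711) / 1693 = 762 / 1693 = 0.4501

0.4501


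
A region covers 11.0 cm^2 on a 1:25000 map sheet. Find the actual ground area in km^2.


ground_area = 11.0 * (25000/100)^2 = 687500.0 m^2 = 0.6875 km^2 ≈ 0.688 km^2

0.688 km^2


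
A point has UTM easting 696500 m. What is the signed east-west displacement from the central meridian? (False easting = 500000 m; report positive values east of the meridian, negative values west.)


displacement = 696500 - 500000 = 196500 m

196500 m


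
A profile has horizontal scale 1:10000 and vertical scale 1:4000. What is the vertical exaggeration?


VE = horizontal_scale / vertical_scale = 10000 / 4000 = 2.5

2.5x


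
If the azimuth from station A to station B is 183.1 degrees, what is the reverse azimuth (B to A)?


back azimuth = (183.1 + 180) mod 360 = 3.1 degrees

3.1 degrees


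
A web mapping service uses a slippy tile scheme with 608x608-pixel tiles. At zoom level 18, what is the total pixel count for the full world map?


tiles per axis = 2^18 = 262144
total tiles = 262144^2 = 68719476736
pixels per axis = 262144 * 608 = 159383552
total pixels = 159383552^2 = 25403116648136704

25403116648136704 pixels


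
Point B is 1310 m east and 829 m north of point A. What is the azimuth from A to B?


az = atan2(1310, 829) = 57.7 deg
adjusted to 0-360: 57.7 degrees

57.7 degrees


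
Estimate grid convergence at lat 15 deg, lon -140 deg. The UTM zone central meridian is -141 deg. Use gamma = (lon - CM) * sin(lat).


gamma = (-140 - -141) * sin(15) = 1 * 0.258819 = 0.259 degrees

0.259 degrees


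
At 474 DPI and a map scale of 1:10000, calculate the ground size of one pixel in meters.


pixel_cm = 2.54 / 474 ≈ 0.005359 cm
ground = pixel_cm * 10000 / 100 = 2.54 * 10000 / (474 * 100) = 25400 / 47400 ≈ 0.54 m

0.54 m


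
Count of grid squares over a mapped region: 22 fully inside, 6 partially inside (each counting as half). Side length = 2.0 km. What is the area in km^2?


effective squares = 22 + 6 * 0.5 = 25.0
area = 25.0 * 4.0 = 100.0 km^2

100.0 km^2


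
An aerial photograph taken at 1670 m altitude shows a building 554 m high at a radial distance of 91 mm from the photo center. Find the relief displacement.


d = h * r / H = 554 * 91 / 1670 = 30.19 mm

30.19 mm


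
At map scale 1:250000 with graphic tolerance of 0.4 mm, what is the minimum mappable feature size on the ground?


ground = 0.4 mm * 250000 / 1000 = 100.0 m

100.0 m


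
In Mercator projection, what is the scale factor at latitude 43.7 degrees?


SF = 1 / cos(43.7) = 1 / 0.722967 = 1.383

1.383


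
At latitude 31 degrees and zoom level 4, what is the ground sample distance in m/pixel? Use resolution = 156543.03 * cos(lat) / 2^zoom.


res = 156543.03 * cos(31) / 2^4 = 156543.03 * 0.8571673 / 16 = 8386.47 m/pixel

8386.47 m/pixel


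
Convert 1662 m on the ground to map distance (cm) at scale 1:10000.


map_cm = 1662 * 100 / 10000 = 16.62 cm

16.62 cm


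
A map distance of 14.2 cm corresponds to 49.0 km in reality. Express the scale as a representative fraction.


ground = 49.0 km = 4900000 cm; RF denominator = ground / map = 4900000 / 14.2 ≈ 345070; RF = 1:345070

1:345070


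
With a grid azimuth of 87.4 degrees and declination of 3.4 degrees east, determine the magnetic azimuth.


magnetic azimuth = grid azimuth - declination (east +ve)
mag_az = 87.4 - 3.4 = 84.0 degrees

84.0 degrees


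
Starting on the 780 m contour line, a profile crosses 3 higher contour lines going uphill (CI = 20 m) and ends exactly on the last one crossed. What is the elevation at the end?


elevation = 780 + 3 * 20 = 840 m

840 m


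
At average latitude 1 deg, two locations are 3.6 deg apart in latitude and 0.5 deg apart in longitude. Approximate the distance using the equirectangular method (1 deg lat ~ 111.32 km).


dlat_km = 3.6 * 111.32 = 400.752
dlon_km = 0.5 * 111.32 * cos(1) ≈ 55.652
dist = sqrt(400.752^2 + 55.652^2) ≈ 404.6 km

404.6 km


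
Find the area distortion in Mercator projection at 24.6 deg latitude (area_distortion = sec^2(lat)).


area_distortion = 1/cos^2(24.6) = 1.21

1.21


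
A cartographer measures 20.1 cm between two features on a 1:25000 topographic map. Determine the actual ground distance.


ground = 20.1 cm * 25000 / 100 = 5025.0 m = 5.025 km

5.025 km


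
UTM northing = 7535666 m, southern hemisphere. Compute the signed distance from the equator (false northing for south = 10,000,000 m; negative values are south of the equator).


For southern: actual = 7535666 - 10000000 = -2464334 m

-2464334 m


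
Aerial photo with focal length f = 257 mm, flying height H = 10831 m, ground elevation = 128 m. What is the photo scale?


scale = f / (H - h) = 257 mm / 10703 m = 257 / 10703000 = 1:41646

1:41646


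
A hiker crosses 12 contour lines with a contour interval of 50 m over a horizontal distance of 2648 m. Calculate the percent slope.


elevation change = 12 * 50 = 600 m
slope = 600 / 2648 * 100 = 22.7%

22.7%


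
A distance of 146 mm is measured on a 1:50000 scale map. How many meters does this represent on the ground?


ground = 146 mm * 50000 / 1000 = 7300.0 m

7300.0 m


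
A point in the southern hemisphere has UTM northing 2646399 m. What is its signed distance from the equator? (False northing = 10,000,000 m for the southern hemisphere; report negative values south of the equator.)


For southern: actual = 2646399 - 10000000 = -7353601 m

-7353601 m


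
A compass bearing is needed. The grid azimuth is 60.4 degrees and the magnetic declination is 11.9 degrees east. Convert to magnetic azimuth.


magnetic azimuth = grid azimuth - declination (east +ve)
mag_az = 60.4 - 11.9 = 48.5 degrees

48.5 degrees


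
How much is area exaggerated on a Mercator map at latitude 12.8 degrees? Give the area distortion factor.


area_distortion = 1/cos^2(12.8) = 1.052

1.052


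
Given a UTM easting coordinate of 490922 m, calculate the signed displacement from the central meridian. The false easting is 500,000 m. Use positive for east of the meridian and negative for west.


displacement = 490922 - 500000 = -9078 m

-9078 m
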